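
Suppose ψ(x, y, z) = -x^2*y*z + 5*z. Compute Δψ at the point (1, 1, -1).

∂²ψ/∂x² = -2*y*z
∂²ψ/∂y² = 0
∂²ψ/∂z² = 0
∇²ψ = -2*y*z
At (1, 1, -1): 2.

2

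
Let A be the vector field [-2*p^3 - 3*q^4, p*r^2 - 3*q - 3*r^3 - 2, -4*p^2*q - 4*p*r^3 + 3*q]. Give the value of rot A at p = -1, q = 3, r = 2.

(∇×A)₁ = ∂A₃/∂q − ∂A₂/∂r = -4*p^2 - 2*p*r + 9*r^2 + 3
(∇×A)₂ = ∂A₁/∂r − ∂A₃/∂p = 8*p*q + 4*r^3
(∇×A)₃ = ∂A₂/∂p − ∂A₁/∂q = 12*q^3 + r^2
∇×A = (-4*p^2 - 2*p*r + 9*r^2 + 3, 8*p*q + 4*r^3, 12*q^3 + r^2)
At (-1, 3, 2): (39, 8, 328).

(39, 8, 328)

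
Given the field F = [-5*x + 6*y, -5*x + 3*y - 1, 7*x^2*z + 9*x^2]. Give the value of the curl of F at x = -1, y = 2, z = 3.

(∇×F)₁ = ∂F₃/∂y − ∂F₂/∂z = 0
(∇×F)₂ = ∂F₁/∂z − ∂F₃/∂x = -14*x*z - 18*x
(∇×F)₃ = ∂F₂/∂x − ∂F₁/∂y = -11
∇×F = (0, -14*x*z - 18*x, -11)
At (-1, 2, 3): (0, 60, -11).

(0, 60, -11)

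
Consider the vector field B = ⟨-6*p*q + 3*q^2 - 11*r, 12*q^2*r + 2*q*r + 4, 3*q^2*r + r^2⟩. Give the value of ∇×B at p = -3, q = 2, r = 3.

(-16, -11, -30)

(∇×B)₁ = ∂B₃/∂q − ∂B₂/∂r = -12*q^2 + 6*q*r - 2*q
(∇×B)₂ = ∂B₁/∂r − ∂B₃/∂p = -11
(∇×B)₃ = ∂B₂/∂p − ∂B₁/∂q = 6*p - 6*q
∇×B = (-12*q^2 + 6*q*r - 2*q, -11, 6*p - 6*q)
At (-3, 2, 3): (-16, -11, -30).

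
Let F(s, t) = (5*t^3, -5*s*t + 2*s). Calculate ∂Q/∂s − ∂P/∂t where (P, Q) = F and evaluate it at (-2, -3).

-118

∂F₂/∂s = -5*t + 2
∂F₁/∂t = 15*t^2
Scalar curl = -15*t^2 - 5*t + 2
At (-2, -3): -118.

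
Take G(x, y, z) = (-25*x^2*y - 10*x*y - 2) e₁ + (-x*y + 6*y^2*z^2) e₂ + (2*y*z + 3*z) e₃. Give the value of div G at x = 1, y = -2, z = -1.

94

∂G₁/∂x = -50*x*y - 10*y
∂G₂/∂y = -x + 12*y*z^2
∂G₃/∂z = 2*y + 3
∇·G = -50*x*y - x + 12*y*z^2 - 8*y + 3
At (1, -2, -1): 94.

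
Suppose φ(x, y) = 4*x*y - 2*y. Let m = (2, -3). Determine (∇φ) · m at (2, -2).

-34

∂φ/∂x = 4*y
∂φ/∂y = 4*x - 2
∇φ at (2, -2) = (-8, 6)
∇φ · m = (-8)(2) + (6)(-3) = -34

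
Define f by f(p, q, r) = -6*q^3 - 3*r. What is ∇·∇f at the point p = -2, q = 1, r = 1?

∂²f/∂p² = 0
∂²f/∂q² = -36*q
∂²f/∂r² = 0
∇²f = -36*q
At (-2, 1, 1): -36.

-36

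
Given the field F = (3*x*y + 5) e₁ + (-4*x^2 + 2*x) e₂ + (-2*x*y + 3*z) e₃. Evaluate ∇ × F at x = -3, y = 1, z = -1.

(∇×F)₁ = ∂F₃/∂y − ∂F₂/∂z = -2*x
(∇×F)₂ = ∂F₁/∂z − ∂F₃/∂x = 2*y
(∇×F)₃ = ∂F₂/∂x − ∂F₁/∂y = -11*x + 2
∇×F = (-2*x, 2*y, -11*x + 2)
At (-3, 1, -1): (6, 2, 35).

(6, 2, 35)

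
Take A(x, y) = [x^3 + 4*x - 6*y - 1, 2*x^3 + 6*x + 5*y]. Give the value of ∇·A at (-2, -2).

∂A₁/∂x = 3*x^2 + 4
∂A₂/∂y = 5
∇·A = 3*x^2 + 9
At (-2, -2): 21.

21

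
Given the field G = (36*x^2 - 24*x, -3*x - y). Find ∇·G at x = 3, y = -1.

∂G₁/∂x = 72*x - 24
∂G₂/∂y = -1
∇·G = 72*x - 25
At (3, -1): 191.

191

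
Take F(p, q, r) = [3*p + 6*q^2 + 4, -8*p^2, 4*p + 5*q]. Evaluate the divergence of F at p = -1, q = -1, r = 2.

3

∂F₁/∂p = 3
∂F₂/∂q = 0
∂F₃/∂r = 0
∇·F = 3
At (-1, -1, 2): 3.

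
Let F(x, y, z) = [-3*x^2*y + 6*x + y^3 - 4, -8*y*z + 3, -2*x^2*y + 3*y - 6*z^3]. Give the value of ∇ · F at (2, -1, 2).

∂F₁/∂x = -6*x*y + 6
∂F₂/∂y = -8*z
∂F₃/∂z = -18*z^2
∇·F = -6*x*y - 18*z^2 - 8*z + 6
At (2, -1, 2): -70.

-70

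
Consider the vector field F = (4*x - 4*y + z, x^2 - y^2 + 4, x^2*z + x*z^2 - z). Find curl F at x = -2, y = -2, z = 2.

(∇×F)₁ = ∂F₃/∂y − ∂F₂/∂z = 0
(∇×F)₂ = ∂F₁/∂z − ∂F₃/∂x = -2*x*z - z^2 + 1
(∇×F)₃ = ∂F₂/∂x − ∂F₁/∂y = 2*x + 4
∇×F = (0, -2*x*z - z^2 + 1, 2*x + 4)
At (-2, -2, 2): (0, 5, 0).

(0, 5, 0)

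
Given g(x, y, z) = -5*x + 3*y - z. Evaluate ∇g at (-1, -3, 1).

(-5, 3, -1)

∂g/∂x = -5
∂g/∂y = 3
∂g/∂z = -1
∇g = (-5, 3, -1)
At (-1, -3, 1): (-5, 3, -1).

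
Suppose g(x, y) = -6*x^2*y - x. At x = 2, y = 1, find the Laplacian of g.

∂²g/∂x² = -12*y
∂²g/∂y² = 0
∇²g = -12*y
At (2, 1): -12.

-12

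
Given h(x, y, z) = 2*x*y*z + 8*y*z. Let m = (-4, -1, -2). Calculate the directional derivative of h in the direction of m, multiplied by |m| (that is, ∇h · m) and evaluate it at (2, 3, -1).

-36

∂h/∂x = 2*y*z
∂h/∂y = 2*x*z + 8*z
∂h/∂z = 2*x*y + 8*y
∇h at (2, 3, -1) = (-6, -12, 36)
∇h · m = (-6)(-4) + (-12)(-1) + (36)(-2) = -36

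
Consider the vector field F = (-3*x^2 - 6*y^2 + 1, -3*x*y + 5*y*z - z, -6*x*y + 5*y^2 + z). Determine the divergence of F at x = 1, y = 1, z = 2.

2

∂F₁/∂x = -6*x
∂F₂/∂y = -3*x + 5*z
∂F₃/∂z = 1
∇·F = -9*x + 5*z + 1
At (1, 1, 2): 2.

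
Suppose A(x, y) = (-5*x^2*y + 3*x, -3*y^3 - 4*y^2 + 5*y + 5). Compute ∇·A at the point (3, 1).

∂A₁/∂x = -10*x*y + 3
∂A₂/∂y = -9*y^2 - 8*y + 5
∇·A = -10*x*y - 9*y^2 - 8*y + 8
At (3, 1): -39.

-39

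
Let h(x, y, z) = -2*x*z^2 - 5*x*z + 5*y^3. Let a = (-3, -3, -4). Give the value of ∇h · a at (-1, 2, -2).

-174

∂h/∂x = -2*z^2 - 5*z
∂h/∂y = 15*y^2
∂h/∂z = -4*x*z - 5*x
∇h at (-1, 2, -2) = (2, 60, -3)
∇h · a = (2)(-3) + (60)(-3) + (-3)(-4) = -174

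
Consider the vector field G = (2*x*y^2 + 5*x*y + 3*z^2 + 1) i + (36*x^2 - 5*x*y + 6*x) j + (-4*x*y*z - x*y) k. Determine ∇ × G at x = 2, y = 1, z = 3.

(∇×G)₁ = ∂G₃/∂y − ∂G₂/∂z = -4*x*z - x
(∇×G)₂ = ∂G₁/∂z − ∂G₃/∂x = 4*y*z + y + 6*z
(∇×G)₃ = ∂G₂/∂x − ∂G₁/∂y = -4*x*y + 67*x - 5*y + 6
∇×G = (-4*x*z - x, 4*y*z + y + 6*z, -4*x*y + 67*x - 5*y + 6)
At (2, 1, 3): (-26, 31, 127).

(-26, 31, 127)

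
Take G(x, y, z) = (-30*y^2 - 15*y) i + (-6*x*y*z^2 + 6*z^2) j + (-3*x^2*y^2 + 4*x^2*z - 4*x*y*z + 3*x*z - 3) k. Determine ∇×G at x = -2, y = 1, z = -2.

(32, -46, 51)

(∇×G)₁ = ∂G₃/∂y − ∂G₂/∂z = -6*x^2*y + 12*x*y*z - 4*x*z - 12*z
(∇×G)₂ = ∂G₁/∂z − ∂G₃/∂x = 6*x*y^2 - 8*x*z + 4*y*z - 3*z
(∇×G)₃ = ∂G₂/∂x − ∂G₁/∂y = -6*y*z^2 + 60*y + 15
∇×G = (-6*x^2*y + 12*x*y*z - 4*x*z - 12*z, 6*x*y^2 - 8*x*z + 4*y*z - 3*z, -6*y*z^2 + 60*y + 15)
At (-2, 1, -2): (32, -46, 51).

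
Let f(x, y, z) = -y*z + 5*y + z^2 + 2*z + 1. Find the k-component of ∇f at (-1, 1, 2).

(∇f)_3 = ∂f/∂z = -y + 2*z + 2
At (-1, 1, 2): 5.

5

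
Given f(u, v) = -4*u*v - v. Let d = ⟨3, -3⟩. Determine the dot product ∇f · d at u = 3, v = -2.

63

∂f/∂u = -4*v
∂f/∂v = -4*u - 1
∇f at (3, -2) = (8, -13)
∇f · d = (8)(3) + (-13)(-3) = 63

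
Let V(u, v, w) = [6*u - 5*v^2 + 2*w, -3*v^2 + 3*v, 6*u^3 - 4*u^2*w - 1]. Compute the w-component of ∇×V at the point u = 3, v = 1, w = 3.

(∇×V)_3 = ∂V₂/∂u − ∂V₁/∂v
= 0 − (-10*v)
= 10*v
At (3, 1, 3): 10.

10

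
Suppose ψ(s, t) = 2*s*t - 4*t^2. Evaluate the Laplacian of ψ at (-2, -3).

-8

∂²ψ/∂s² = 0
∂²ψ/∂t² = -8
∇²ψ = -8
At (-2, -3): -8.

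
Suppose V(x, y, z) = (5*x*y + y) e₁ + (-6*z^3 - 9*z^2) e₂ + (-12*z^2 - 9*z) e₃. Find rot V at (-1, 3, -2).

(36, 0, 4)

(∇×V)₁ = ∂V₃/∂y − ∂V₂/∂z = 18*z^2 + 18*z
(∇×V)₂ = ∂V₁/∂z − ∂V₃/∂x = 0
(∇×V)₃ = ∂V₂/∂x − ∂V₁/∂y = -5*x - 1
∇×V = (18*z^2 + 18*z, 0, -5*x - 1)
At (-1, 3, -2): (36, 0, 4).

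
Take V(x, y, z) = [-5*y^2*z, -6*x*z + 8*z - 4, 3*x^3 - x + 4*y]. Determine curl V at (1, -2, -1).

(∇×V)₁ = ∂V₃/∂y − ∂V₂/∂z = 6*x - 4
(∇×V)₂ = ∂V₁/∂z − ∂V₃/∂x = -9*x^2 - 5*y^2 + 1
(∇×V)₃ = ∂V₂/∂x − ∂V₁/∂y = 10*y*z - 6*z
∇×V = (6*x - 4, -9*x^2 - 5*y^2 + 1, 10*y*z - 6*z)
At (1, -2, -1): (2, -28, 26).

(2, -28, 26)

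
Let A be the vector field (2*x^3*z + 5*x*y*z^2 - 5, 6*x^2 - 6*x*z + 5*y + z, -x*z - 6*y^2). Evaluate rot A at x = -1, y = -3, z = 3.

(∇×A)₁ = ∂A₃/∂y − ∂A₂/∂z = 6*x - 12*y - 1
(∇×A)₂ = ∂A₁/∂z − ∂A₃/∂x = 2*x^3 + 10*x*y*z + z
(∇×A)₃ = ∂A₂/∂x − ∂A₁/∂y = -5*x*z^2 + 12*x - 6*z
∇×A = (6*x - 12*y - 1, 2*x^3 + 10*x*y*z + z, -5*x*z^2 + 12*x - 6*z)
At (-1, -3, 3): (29, 91, 15).

(29, 91, 15)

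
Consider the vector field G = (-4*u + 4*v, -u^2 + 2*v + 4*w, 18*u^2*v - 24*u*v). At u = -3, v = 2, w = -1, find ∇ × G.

(∇×G)₁ = ∂G₃/∂v − ∂G₂/∂w = 18*u^2 - 24*u - 4
(∇×G)₂ = ∂G₁/∂w − ∂G₃/∂u = -36*u*v + 24*v
(∇×G)₃ = ∂G₂/∂u − ∂G₁/∂v = -2*u - 4
∇×G = (18*u^2 - 24*u - 4, -36*u*v + 24*v, -2*u - 4)
At (-3, 2, -1): (230, 264, 2).

(230, 264, 2)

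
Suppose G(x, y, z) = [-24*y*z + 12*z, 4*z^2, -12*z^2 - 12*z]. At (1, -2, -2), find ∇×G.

(∇×G)₁ = ∂G₃/∂y − ∂G₂/∂z = -8*z
(∇×G)₂ = ∂G₁/∂z − ∂G₃/∂x = -24*y + 12
(∇×G)₃ = ∂G₂/∂x − ∂G₁/∂y = 24*z
∇×G = (-8*z, -24*y + 12, 24*z)
At (1, -2, -2): (16, 60, -48).

(16, 60, -48)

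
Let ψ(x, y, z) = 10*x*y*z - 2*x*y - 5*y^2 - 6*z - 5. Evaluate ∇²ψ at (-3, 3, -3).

∂²ψ/∂x² = 0
∂²ψ/∂y² = -10
∂²ψ/∂z² = 0
∇²ψ = -10
At (-3, 3, -3): -10.

-10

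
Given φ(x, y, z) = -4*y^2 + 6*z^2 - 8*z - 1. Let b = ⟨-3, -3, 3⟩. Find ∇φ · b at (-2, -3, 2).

-24

∂φ/∂x = 0
∂φ/∂y = -8*y
∂φ/∂z = 12*z - 8
∇φ at (-2, -3, 2) = (0, 24, 16)
∇φ · b = (0)(-3) + (24)(-3) + (16)(3) = -24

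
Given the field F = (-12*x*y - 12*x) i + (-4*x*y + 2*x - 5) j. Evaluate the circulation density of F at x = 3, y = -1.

42

∂F₂/∂x = -4*y + 2
∂F₁/∂y = -12*x
Scalar curl = 12*x - 4*y + 2
At (3, -1): 42.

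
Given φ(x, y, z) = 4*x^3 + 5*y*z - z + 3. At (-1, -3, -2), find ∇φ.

∂φ/∂x = 12*x^2
∂φ/∂y = 5*z
∂φ/∂z = 5*y - 1
∇φ = (12*x^2, 5*z, 5*y - 1)
At (-1, -3, -2): (12, -10, -16).

(12, -10, -16)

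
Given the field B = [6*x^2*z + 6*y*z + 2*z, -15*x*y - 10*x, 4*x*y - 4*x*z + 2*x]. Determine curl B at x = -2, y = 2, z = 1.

(-8, 32, -46)

(∇×B)₁ = ∂B₃/∂y − ∂B₂/∂z = 4*x
(∇×B)₂ = ∂B₁/∂z − ∂B₃/∂x = 6*x^2 + 2*y + 4*z
(∇×B)₃ = ∂B₂/∂x − ∂B₁/∂y = -15*y - 6*z - 10
∇×B = (4*x, 6*x^2 + 2*y + 4*z, -15*y - 6*z - 10)
At (-2, 2, 1): (-8, 32, -46).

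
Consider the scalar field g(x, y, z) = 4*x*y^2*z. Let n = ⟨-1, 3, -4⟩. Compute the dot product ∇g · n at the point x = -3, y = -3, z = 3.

∂g/∂x = 4*y^2*z
∂g/∂y = 8*x*y*z
∂g/∂z = 4*x*y^2
∇g at (-3, -3, 3) = (108, 216, -108)
∇g · n = (108)(-1) + (216)(3) + (-108)(-4) = 972

972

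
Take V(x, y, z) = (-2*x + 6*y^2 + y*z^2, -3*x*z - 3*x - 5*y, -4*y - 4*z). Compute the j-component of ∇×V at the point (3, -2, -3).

12

(∇×V)_2 = ∂V₁/∂z − ∂V₃/∂x
= 2*y*z − (0)
= 2*y*z
At (3, -2, -3): 12.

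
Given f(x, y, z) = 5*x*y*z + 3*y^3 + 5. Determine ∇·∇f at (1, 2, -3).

36

∂²f/∂x² = 0
∂²f/∂y² = 18*y
∂²f/∂z² = 0
∇²f = 18*y
At (1, 2, -3): 36.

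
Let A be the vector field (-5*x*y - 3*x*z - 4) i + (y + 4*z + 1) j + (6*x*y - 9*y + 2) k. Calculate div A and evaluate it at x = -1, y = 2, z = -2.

∂A₁/∂x = -5*y - 3*z
∂A₂/∂y = 1
∂A₃/∂z = 0
∇·A = -5*y - 3*z + 1
At (-1, 2, -2): -3.

-3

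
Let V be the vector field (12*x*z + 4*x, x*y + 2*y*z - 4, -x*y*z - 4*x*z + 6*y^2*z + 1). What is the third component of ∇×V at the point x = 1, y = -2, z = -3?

-2

(∇×V)_3 = ∂V₂/∂x − ∂V₁/∂y
= y − (0)
= y
At (1, -2, -3): -2.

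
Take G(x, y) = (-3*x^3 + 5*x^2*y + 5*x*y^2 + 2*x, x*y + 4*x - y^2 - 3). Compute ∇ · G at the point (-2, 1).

-53

∂G₁/∂x = -9*x^2 + 10*x*y + 5*y^2 + 2
∂G₂/∂y = x - 2*y
∇·G = -9*x^2 + 10*x*y + x + 5*y^2 - 2*y + 2
At (-2, 1): -53.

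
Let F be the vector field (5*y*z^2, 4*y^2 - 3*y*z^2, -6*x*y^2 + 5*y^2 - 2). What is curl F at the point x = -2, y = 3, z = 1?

(∇×F)₁ = ∂F₃/∂y − ∂F₂/∂z = -12*x*y + 6*y*z + 10*y
(∇×F)₂ = ∂F₁/∂z − ∂F₃/∂x = 6*y^2 + 10*y*z
(∇×F)₃ = ∂F₂/∂x − ∂F₁/∂y = -5*z^2
∇×F = (-12*x*y + 6*y*z + 10*y, 6*y^2 + 10*y*z, -5*z^2)
At (-2, 3, 1): (120, 84, -5).

(120, 84, -5)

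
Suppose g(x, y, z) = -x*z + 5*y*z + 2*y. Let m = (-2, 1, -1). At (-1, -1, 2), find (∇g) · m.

20

∂g/∂x = -z
∂g/∂y = 5*z + 2
∂g/∂z = -x + 5*y
∇g at (-1, -1, 2) = (-2, 12, -4)
∇g · m = (-2)(-2) + (12)(1) + (-4)(-1) = 20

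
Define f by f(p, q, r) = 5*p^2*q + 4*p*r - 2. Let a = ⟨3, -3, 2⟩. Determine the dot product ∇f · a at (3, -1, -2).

∂f/∂p = 10*p*q + 4*r
∂f/∂q = 5*p^2
∂f/∂r = 4*p
∇f at (3, -1, -2) = (-38, 45, 12)
∇f · a = (-38)(3) + (45)(-3) + (12)(2) = -225

-225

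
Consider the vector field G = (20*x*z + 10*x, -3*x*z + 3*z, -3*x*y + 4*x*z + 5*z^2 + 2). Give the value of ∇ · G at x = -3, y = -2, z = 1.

∂G₁/∂x = 20*z + 10
∂G₂/∂y = 0
∂G₃/∂z = 4*x + 10*z
∇·G = 4*x + 30*z + 10
At (-3, -2, 1): 28.

28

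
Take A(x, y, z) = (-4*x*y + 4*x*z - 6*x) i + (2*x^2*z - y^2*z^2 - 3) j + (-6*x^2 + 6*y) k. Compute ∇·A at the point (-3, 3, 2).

-34

∂A₁/∂x = -4*y + 4*z - 6
∂A₂/∂y = -2*y*z^2
∂A₃/∂z = 0
∇·A = -2*y*z^2 - 4*y + 4*z - 6
At (-3, 3, 2): -34.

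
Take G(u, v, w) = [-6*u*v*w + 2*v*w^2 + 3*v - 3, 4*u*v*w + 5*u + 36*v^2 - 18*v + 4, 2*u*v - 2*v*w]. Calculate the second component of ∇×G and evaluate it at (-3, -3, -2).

-24

(∇×G)_2 = ∂G₁/∂w − ∂G₃/∂u
= -6*u*v + 4*v*w − (2*v)
= -6*u*v + 4*v*w - 2*v
At (-3, -3, -2): -24.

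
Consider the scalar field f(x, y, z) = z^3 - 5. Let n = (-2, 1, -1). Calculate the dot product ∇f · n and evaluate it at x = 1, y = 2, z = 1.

∂f/∂x = 0
∂f/∂y = 0
∂f/∂z = 3*z^2
∇f at (1, 2, 1) = (0, 0, 3)
∇f · n = (0)(-2) + (0)(1) + (3)(-1) = -3

-3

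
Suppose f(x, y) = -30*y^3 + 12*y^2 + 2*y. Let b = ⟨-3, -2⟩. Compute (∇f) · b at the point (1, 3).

1472

∂f/∂x = 0
∂f/∂y = -90*y^2 + 24*y + 2
∇f at (1, 3) = (0, -736)
∇f · b = (0)(-3) + (-736)(-2) = 1472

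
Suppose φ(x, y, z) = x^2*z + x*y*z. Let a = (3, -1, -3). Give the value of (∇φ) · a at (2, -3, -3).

∂φ/∂x = 2*x*z + y*z
∂φ/∂y = x*z
∂φ/∂z = x^2 + x*y
∇φ at (2, -3, -3) = (-3, -6, -2)
∇φ · a = (-3)(3) + (-6)(-1) + (-2)(-3) = 3

3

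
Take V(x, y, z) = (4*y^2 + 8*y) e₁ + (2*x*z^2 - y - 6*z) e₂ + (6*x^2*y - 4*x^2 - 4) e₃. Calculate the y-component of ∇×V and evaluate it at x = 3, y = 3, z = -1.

-84

(∇×V)_2 = ∂V₁/∂z − ∂V₃/∂x
= 0 − (12*x*y - 8*x)
= -12*x*y + 8*x
At (3, 3, -1): -84.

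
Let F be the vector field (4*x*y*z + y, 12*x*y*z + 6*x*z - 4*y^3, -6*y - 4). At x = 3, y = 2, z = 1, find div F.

-4

∂F₁/∂x = 4*y*z
∂F₂/∂y = 12*x*z - 12*y^2
∂F₃/∂z = 0
∇·F = 12*x*z - 12*y^2 + 4*y*z
At (3, 2, 1): -4.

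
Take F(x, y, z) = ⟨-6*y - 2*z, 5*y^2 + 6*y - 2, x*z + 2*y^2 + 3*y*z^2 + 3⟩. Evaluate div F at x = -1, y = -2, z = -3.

21

∂F₁/∂x = 0
∂F₂/∂y = 10*y + 6
∂F₃/∂z = x + 6*y*z
∇·F = x + 6*y*z + 10*y + 6
At (-1, -2, -3): 21.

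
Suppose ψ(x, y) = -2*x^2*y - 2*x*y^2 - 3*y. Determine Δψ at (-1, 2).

∂²ψ/∂x² = -4*y
∂²ψ/∂y² = -4*x
∇²ψ = -4*x - 4*y
At (-1, 2): -4.

-4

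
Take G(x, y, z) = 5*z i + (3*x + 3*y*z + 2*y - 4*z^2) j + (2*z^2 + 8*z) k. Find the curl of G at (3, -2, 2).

(∇×G)₁ = ∂G₃/∂y − ∂G₂/∂z = -3*y + 8*z
(∇×G)₂ = ∂G₁/∂z − ∂G₃/∂x = 5
(∇×G)₃ = ∂G₂/∂x − ∂G₁/∂y = 3
∇×G = (-3*y + 8*z, 5, 3)
At (3, -2, 2): (22, 5, 3).

(22, 5, 3)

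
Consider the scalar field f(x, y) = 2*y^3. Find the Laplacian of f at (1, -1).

∂²f/∂x² = 0
∂²f/∂y² = 12*y
∇²f = 12*y
At (1, -1): -12.

-12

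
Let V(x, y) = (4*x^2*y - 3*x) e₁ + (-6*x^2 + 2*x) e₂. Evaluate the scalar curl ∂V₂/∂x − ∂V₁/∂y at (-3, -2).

2

∂V₂/∂x = -12*x + 2
∂V₁/∂y = 4*x^2
Scalar curl = -4*x^2 - 12*x + 2
At (-3, -2): 2.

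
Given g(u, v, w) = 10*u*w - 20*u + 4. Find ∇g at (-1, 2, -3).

(-50, 0, -10)

∂g/∂u = 10*w - 20
∂g/∂v = 0
∂g/∂w = 10*u
∇g = (10*w - 20, 0, 10*u)
At (-1, 2, -3): (-50, 0, -10).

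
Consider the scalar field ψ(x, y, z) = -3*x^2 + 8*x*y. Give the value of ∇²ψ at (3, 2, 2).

-6

∂²ψ/∂x² = -6
∂²ψ/∂y² = 0
∂²ψ/∂z² = 0
∇²ψ = -6
At (3, 2, 2): -6.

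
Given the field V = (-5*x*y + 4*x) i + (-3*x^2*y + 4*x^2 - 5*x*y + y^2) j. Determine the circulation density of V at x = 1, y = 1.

2

∂V₂/∂x = -6*x*y + 8*x - 5*y
∂V₁/∂y = -5*x
Scalar curl = -6*x*y + 13*x - 5*y
At (1, 1): 2.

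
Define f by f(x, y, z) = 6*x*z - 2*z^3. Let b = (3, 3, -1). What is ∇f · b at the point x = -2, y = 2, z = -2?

0

∂f/∂x = 6*z
∂f/∂y = 0
∂f/∂z = 6*x - 6*z^2
∇f at (-2, 2, -2) = (-12, 0, -36)
∇f · b = (-12)(3) + (0)(3) + (-36)(-1) = 0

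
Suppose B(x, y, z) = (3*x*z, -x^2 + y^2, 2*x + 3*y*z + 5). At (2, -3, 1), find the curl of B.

(∇×B)₁ = ∂B₃/∂y − ∂B₂/∂z = 3*z
(∇×B)₂ = ∂B₁/∂z − ∂B₃/∂x = 3*x - 2
(∇×B)₃ = ∂B₂/∂x − ∂B₁/∂y = -2*x
∇×B = (3*z, 3*x - 2, -2*x)
At (2, -3, 1): (3, 4, -4).

(3, 4, -4)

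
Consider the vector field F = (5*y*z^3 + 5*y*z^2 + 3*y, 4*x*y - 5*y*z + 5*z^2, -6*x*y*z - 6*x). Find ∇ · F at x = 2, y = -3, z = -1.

∂F₁/∂x = 0
∂F₂/∂y = 4*x - 5*z
∂F₃/∂z = -6*x*y
∇·F = -6*x*y + 4*x - 5*z
At (2, -3, -1): 49.

49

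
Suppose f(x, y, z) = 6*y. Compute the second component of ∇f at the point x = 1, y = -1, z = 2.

(∇f)_2 = ∂f/∂y = 6
At (1, -1, 2): 6.

6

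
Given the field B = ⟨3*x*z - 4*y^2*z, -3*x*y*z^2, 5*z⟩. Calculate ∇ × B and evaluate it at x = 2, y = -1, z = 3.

(-36, 2, 3)

(∇×B)₁ = ∂B₃/∂y − ∂B₂/∂z = 6*x*y*z
(∇×B)₂ = ∂B₁/∂z − ∂B₃/∂x = 3*x - 4*y^2
(∇×B)₃ = ∂B₂/∂x − ∂B₁/∂y = -3*y*z^2 + 8*y*z
∇×B = (6*x*y*z, 3*x - 4*y^2, -3*y*z^2 + 8*y*z)
At (2, -1, 3): (-36, 2, 3).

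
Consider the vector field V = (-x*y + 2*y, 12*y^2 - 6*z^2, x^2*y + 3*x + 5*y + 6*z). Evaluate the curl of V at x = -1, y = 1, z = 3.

(42, -1, -3)

(∇×V)₁ = ∂V₃/∂y − ∂V₂/∂z = x^2 + 12*z + 5
(∇×V)₂ = ∂V₁/∂z − ∂V₃/∂x = -2*x*y - 3
(∇×V)₃ = ∂V₂/∂x − ∂V₁/∂y = x - 2
∇×V = (x^2 + 12*z + 5, -2*x*y - 3, x - 2)
At (-1, 1, 3): (42, -1, -3).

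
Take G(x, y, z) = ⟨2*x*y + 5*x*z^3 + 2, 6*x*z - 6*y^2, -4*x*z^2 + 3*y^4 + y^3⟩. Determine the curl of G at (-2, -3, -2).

(∇×G)₁ = ∂G₃/∂y − ∂G₂/∂z = -6*x + 12*y^3 + 3*y^2
(∇×G)₂ = ∂G₁/∂z − ∂G₃/∂x = 15*x*z^2 + 4*z^2
(∇×G)₃ = ∂G₂/∂x − ∂G₁/∂y = -2*x + 6*z
∇×G = (-6*x + 12*y^3 + 3*y^2, 15*x*z^2 + 4*z^2, -2*x + 6*z)
At (-2, -3, -2): (-285, -104, -8).

(-285, -104, -8)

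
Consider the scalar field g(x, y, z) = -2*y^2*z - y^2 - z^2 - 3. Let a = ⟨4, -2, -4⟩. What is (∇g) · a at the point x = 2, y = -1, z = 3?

∂g/∂x = 0
∂g/∂y = -4*y*z - 2*y
∂g/∂z = -2*y^2 - 2*z
∇g at (2, -1, 3) = (0, 14, -8)
∇g · a = (0)(4) + (14)(-2) + (-8)(-4) = 4

4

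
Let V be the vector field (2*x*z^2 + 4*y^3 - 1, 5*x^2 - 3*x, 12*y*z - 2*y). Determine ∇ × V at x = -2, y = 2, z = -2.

(-26, 16, -71)

(∇×V)₁ = ∂V₃/∂y − ∂V₂/∂z = 12*z - 2
(∇×V)₂ = ∂V₁/∂z − ∂V₃/∂x = 4*x*z
(∇×V)₃ = ∂V₂/∂x − ∂V₁/∂y = 10*x - 12*y^2 - 3
∇×V = (12*z - 2, 4*x*z, 10*x - 12*y^2 - 3)
At (-2, 2, -2): (-26, 16, -71).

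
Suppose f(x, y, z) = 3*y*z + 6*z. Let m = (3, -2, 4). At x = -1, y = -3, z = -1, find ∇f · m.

-6

∂f/∂x = 0
∂f/∂y = 3*z
∂f/∂z = 3*y + 6
∇f at (-1, -3, -1) = (0, -3, -3)
∇f · m = (0)(3) + (-3)(-2) + (-3)(4) = -6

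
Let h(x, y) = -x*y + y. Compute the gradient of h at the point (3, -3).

∂h/∂x = -y
∂h/∂y = -x + 1
∇h = (-y, -x + 1)
At (3, -3): (3, -2).

(3, -2)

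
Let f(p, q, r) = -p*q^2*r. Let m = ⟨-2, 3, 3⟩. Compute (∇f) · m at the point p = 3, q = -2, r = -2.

∂f/∂p = -q^2*r
∂f/∂q = -2*p*q*r
∂f/∂r = -p*q^2
∇f at (3, -2, -2) = (8, -24, -12)
∇f · m = (8)(-2) + (-24)(3) + (-12)(3) = -124

-124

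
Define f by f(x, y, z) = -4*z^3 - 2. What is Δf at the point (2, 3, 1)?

∂²f/∂x² = 0
∂²f/∂y² = 0
∂²f/∂z² = -24*z
∇²f = -24*z
At (2, 3, 1): -24.

-24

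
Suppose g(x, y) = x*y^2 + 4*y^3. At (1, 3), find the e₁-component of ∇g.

9

(∇g)_1 = ∂g/∂x = y^2
At (1, 3): 9.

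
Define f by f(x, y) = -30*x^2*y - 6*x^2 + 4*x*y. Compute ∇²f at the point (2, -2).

∂²f/∂x² = -12*(5*y + 1)
∂²f/∂y² = 0
∇²f = -60*y - 12
At (2, -2): 108.

108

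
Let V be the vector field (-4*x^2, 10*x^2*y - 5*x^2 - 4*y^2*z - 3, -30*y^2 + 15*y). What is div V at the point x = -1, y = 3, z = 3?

-54

∂V₁/∂x = -8*x
∂V₂/∂y = 10*x^2 - 8*y*z
∂V₃/∂z = 0
∇·V = 10*x^2 - 8*x - 8*y*z
At (-1, 3, 3): -54.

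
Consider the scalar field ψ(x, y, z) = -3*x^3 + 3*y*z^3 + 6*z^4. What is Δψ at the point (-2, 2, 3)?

∂²ψ/∂x² = -18*x
∂²ψ/∂y² = 0
∂²ψ/∂z² = 18*z*(y + 4*z)
∇²ψ = -18*x + 18*y*z + 72*z^2
At (-2, 2, 3): 792.

792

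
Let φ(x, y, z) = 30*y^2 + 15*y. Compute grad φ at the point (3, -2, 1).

(0, -105, 0)

∂φ/∂x = 0
∂φ/∂y = 60*y + 15
∂φ/∂z = 0
∇φ = (0, 60*y + 15, 0)
At (3, -2, 1): (0, -105, 0).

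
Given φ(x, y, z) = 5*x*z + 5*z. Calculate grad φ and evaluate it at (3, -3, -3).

(-15, 0, 20)

∂φ/∂x = 5*z
∂φ/∂y = 0
∂φ/∂z = 5*x + 5
∇φ = (5*z, 0, 5*x + 5)
At (3, -3, -3): (-15, 0, 20).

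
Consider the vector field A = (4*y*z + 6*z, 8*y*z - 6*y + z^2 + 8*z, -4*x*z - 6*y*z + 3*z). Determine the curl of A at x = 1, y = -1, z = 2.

(-16, 10, -8)

(∇×A)₁ = ∂A₃/∂y − ∂A₂/∂z = -8*y - 8*z - 8
(∇×A)₂ = ∂A₁/∂z − ∂A₃/∂x = 4*y + 4*z + 6
(∇×A)₃ = ∂A₂/∂x − ∂A₁/∂y = -4*z
∇×A = (-8*y - 8*z - 8, 4*y + 4*z + 6, -4*z)
At (1, -1, 2): (-16, 10, -8).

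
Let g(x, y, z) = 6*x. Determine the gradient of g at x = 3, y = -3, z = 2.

∂g/∂x = 6
∂g/∂y = 0
∂g/∂z = 0
∇g = (6, 0, 0)
At (3, -3, 2): (6, 0, 0).

(6, 0, 0)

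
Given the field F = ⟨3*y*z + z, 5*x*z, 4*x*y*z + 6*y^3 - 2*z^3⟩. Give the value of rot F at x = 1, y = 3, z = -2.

(∇×F)₁ = ∂F₃/∂y − ∂F₂/∂z = 4*x*z - 5*x + 18*y^2
(∇×F)₂ = ∂F₁/∂z − ∂F₃/∂x = -4*y*z + 3*y + 1
(∇×F)₃ = ∂F₂/∂x − ∂F₁/∂y = 2*z
∇×F = (4*x*z - 5*x + 18*y^2, -4*y*z + 3*y + 1, 2*z)
At (1, 3, -2): (149, 34, -4).

(149, 34, -4)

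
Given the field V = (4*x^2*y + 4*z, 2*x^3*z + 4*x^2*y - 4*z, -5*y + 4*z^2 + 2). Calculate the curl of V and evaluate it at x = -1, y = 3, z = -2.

(∇×V)₁ = ∂V₃/∂y − ∂V₂/∂z = -2*x^3 - 1
(∇×V)₂ = ∂V₁/∂z − ∂V₃/∂x = 4
(∇×V)₃ = ∂V₂/∂x − ∂V₁/∂y = 6*x^2*z - 4*x^2 + 8*x*y
∇×V = (-2*x^3 - 1, 4, 6*x^2*z - 4*x^2 + 8*x*y)
At (-1, 3, -2): (1, 4, -40).

(1, 4, -40)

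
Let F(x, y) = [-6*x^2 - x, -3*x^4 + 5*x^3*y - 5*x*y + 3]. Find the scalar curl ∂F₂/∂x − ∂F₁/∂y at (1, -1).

∂F₂/∂x = -12*x^3 + 15*x^2*y - 5*y
∂F₁/∂y = 0
Scalar curl = -12*x^3 + 15*x^2*y - 5*y
At (1, -1): -22.

-22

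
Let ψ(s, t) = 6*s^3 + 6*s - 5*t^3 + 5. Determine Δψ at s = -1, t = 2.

-96

∂²ψ/∂s² = 36*s
∂²ψ/∂t² = -30*t
∇²ψ = 36*s - 30*t
At (-1, 2): -96.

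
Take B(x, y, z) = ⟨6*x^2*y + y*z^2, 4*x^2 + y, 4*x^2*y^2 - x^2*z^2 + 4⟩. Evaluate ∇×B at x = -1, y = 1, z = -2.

(∇×B)₁ = ∂B₃/∂y − ∂B₂/∂z = 8*x^2*y
(∇×B)₂ = ∂B₁/∂z − ∂B₃/∂x = -8*x*y^2 + 2*x*z^2 + 2*y*z
(∇×B)₃ = ∂B₂/∂x − ∂B₁/∂y = -6*x^2 + 8*x - z^2
∇×B = (8*x^2*y, -8*x*y^2 + 2*x*z^2 + 2*y*z, -6*x^2 + 8*x - z^2)
At (-1, 1, -2): (8, -4, -18).

(8, -4, -18)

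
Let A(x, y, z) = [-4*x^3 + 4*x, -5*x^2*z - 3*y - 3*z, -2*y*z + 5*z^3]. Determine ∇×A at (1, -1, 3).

(∇×A)₁ = ∂A₃/∂y − ∂A₂/∂z = 5*x^2 - 2*z + 3
(∇×A)₂ = ∂A₁/∂z − ∂A₃/∂x = 0
(∇×A)₃ = ∂A₂/∂x − ∂A₁/∂y = -10*x*z
∇×A = (5*x^2 - 2*z + 3, 0, -10*x*z)
At (1, -1, 3): (2, 0, -30).

(2, 0, -30)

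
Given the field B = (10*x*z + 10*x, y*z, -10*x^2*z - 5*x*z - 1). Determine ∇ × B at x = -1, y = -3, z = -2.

(3, 20, 0)

(∇×B)₁ = ∂B₃/∂y − ∂B₂/∂z = -y
(∇×B)₂ = ∂B₁/∂z − ∂B₃/∂x = 20*x*z + 10*x + 5*z
(∇×B)₃ = ∂B₂/∂x − ∂B₁/∂y = 0
∇×B = (-y, 20*x*z + 10*x + 5*z, 0)
At (-1, -3, -2): (3, 20, 0).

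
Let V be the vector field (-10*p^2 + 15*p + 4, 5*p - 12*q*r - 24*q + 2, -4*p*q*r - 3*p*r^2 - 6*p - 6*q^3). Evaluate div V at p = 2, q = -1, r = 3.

∂V₁/∂p = -20*p + 15
∂V₂/∂q = -12*r - 24
∂V₃/∂r = -4*p*q - 6*p*r
∇·V = -4*p*q - 6*p*r - 20*p - 12*r - 9
At (2, -1, 3): -113.

-113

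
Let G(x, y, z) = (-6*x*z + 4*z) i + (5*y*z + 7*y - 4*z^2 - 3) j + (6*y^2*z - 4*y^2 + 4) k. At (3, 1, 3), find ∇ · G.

∂G₁/∂x = -6*z
∂G₂/∂y = 5*z + 7
∂G₃/∂z = 6*y^2
∇·G = 6*y^2 - z + 7
At (3, 1, 3): 10.

10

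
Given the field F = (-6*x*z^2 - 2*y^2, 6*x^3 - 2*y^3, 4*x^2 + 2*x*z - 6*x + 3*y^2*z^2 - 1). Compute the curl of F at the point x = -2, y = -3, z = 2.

(-72, 66, 60)

(∇×F)₁ = ∂F₃/∂y − ∂F₂/∂z = 6*y*z^2
(∇×F)₂ = ∂F₁/∂z − ∂F₃/∂x = -12*x*z - 8*x - 2*z + 6
(∇×F)₃ = ∂F₂/∂x − ∂F₁/∂y = 18*x^2 + 4*y
∇×F = (6*y*z^2, -12*x*z - 8*x - 2*z + 6, 18*x^2 + 4*y)
At (-2, -3, 2): (-72, 66, 60).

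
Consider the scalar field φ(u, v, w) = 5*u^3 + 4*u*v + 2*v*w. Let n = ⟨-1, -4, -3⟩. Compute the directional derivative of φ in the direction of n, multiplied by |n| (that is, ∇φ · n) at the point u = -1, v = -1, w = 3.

-13

∂φ/∂u = 15*u^2 + 4*v
∂φ/∂v = 4*u + 2*w
∂φ/∂w = 2*v
∇φ at (-1, -1, 3) = (11, 2, -2)
∇φ · n = (11)(-1) + (2)(-4) + (-2)(-3) = -13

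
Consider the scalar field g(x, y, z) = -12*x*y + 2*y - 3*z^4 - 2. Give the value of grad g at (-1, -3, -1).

∂g/∂x = -12*y
∂g/∂y = -12*x + 2
∂g/∂z = -12*z^3
∇g = (-12*y, -12*x + 2, -12*z^3)
At (-1, -3, -1): (36, 14, 12).

(36, 14, 12)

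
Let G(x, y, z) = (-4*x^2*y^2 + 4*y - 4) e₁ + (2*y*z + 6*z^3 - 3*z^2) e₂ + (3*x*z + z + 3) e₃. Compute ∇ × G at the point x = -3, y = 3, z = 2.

(-66, -6, 212)

(∇×G)₁ = ∂G₃/∂y − ∂G₂/∂z = -2*y - 18*z^2 + 6*z
(∇×G)₂ = ∂G₁/∂z − ∂G₃/∂x = -3*z
(∇×G)₃ = ∂G₂/∂x − ∂G₁/∂y = 8*x^2*y - 4
∇×G = (-2*y - 18*z^2 + 6*z, -3*z, 8*x^2*y - 4)
At (-3, 3, 2): (-66, -6, 212).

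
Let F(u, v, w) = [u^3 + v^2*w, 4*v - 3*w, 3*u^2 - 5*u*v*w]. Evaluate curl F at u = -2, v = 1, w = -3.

(-27, -2, 6)

(∇×F)₁ = ∂F₃/∂v − ∂F₂/∂w = -5*u*w + 3
(∇×F)₂ = ∂F₁/∂w − ∂F₃/∂u = -6*u + v^2 + 5*v*w
(∇×F)₃ = ∂F₂/∂u − ∂F₁/∂v = -2*v*w
∇×F = (-5*u*w + 3, -6*u + v^2 + 5*v*w, -2*v*w)
At (-2, 1, -3): (-27, -2, 6).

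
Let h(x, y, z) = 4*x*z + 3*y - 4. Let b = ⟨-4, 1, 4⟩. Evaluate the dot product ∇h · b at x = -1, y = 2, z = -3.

35

∂h/∂x = 4*z
∂h/∂y = 3
∂h/∂z = 4*x
∇h at (-1, 2, -3) = (-12, 3, -4)
∇h · b = (-12)(-4) + (3)(1) + (-4)(4) = 35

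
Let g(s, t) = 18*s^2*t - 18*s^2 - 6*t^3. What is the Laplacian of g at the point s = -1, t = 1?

∂²g/∂s² = 36*(t - 1)
∂²g/∂t² = -36*t
∇²g = -36
At (-1, 1): -36.

-36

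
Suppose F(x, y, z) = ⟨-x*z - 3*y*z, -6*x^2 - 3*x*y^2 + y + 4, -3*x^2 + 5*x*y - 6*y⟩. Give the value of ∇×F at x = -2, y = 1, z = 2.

(-16, -18, 27)

(∇×F)₁ = ∂F₃/∂y − ∂F₂/∂z = 5*x - 6
(∇×F)₂ = ∂F₁/∂z − ∂F₃/∂x = 5*x - 8*y
(∇×F)₃ = ∂F₂/∂x − ∂F₁/∂y = -12*x - 3*y^2 + 3*z
∇×F = (5*x - 6, 5*x - 8*y, -12*x - 3*y^2 + 3*z)
At (-2, 1, 2): (-16, -18, 27).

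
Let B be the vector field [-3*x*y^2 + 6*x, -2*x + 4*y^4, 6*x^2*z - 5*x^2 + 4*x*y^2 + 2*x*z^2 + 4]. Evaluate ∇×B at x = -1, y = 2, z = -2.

(∇×B)₁ = ∂B₃/∂y − ∂B₂/∂z = 8*x*y
(∇×B)₂ = ∂B₁/∂z − ∂B₃/∂x = -12*x*z + 10*x - 4*y^2 - 2*z^2
(∇×B)₃ = ∂B₂/∂x − ∂B₁/∂y = 6*x*y - 2
∇×B = (8*x*y, -12*x*z + 10*x - 4*y^2 - 2*z^2, 6*x*y - 2)
At (-1, 2, -2): (-16, -58, -14).

(-16, -58, -14)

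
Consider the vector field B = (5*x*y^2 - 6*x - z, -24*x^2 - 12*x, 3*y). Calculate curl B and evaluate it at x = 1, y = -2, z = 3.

(3, -1, -40)

(∇×B)₁ = ∂B₃/∂y − ∂B₂/∂z = 3
(∇×B)₂ = ∂B₁/∂z − ∂B₃/∂x = -1
(∇×B)₃ = ∂B₂/∂x − ∂B₁/∂y = -10*x*y - 48*x - 12
∇×B = (3, -1, -10*x*y - 48*x - 12)
At (1, -2, 3): (3, -1, -40).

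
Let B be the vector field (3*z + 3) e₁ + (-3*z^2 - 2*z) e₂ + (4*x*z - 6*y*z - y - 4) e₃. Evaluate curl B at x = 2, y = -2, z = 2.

(∇×B)₁ = ∂B₃/∂y − ∂B₂/∂z = 1
(∇×B)₂ = ∂B₁/∂z − ∂B₃/∂x = -4*z + 3
(∇×B)₃ = ∂B₂/∂x − ∂B₁/∂y = 0
∇×B = (1, -4*z + 3, 0)
At (2, -2, 2): (1, -5, 0).

(1, -5, 0)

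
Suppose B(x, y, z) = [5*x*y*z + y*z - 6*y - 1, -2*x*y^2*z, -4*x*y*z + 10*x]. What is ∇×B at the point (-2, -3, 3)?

(∇×B)₁ = ∂B₃/∂y − ∂B₂/∂z = 2*x*y^2 - 4*x*z
(∇×B)₂ = ∂B₁/∂z − ∂B₃/∂x = 5*x*y + 4*y*z + y - 10
(∇×B)₃ = ∂B₂/∂x − ∂B₁/∂y = -5*x*z - 2*y^2*z - z + 6
∇×B = (2*x*y^2 - 4*x*z, 5*x*y + 4*y*z + y - 10, -5*x*z - 2*y^2*z - z + 6)
At (-2, -3, 3): (-12, -19, -21).

(-12, -19, -21)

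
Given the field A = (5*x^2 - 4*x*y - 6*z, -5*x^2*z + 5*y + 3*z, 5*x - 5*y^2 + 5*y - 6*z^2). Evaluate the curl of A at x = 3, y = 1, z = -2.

(37, -11, 72)

(∇×A)₁ = ∂A₃/∂y − ∂A₂/∂z = 5*x^2 - 10*y + 2
(∇×A)₂ = ∂A₁/∂z − ∂A₃/∂x = -11
(∇×A)₃ = ∂A₂/∂x − ∂A₁/∂y = -10*x*z + 4*x
∇×A = (5*x^2 - 10*y + 2, -11, -10*x*z + 4*x)
At (3, 1, -2): (37, -11, 72).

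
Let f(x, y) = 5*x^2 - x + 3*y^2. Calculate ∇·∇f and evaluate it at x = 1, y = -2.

16

∂²f/∂x² = 10
∂²f/∂y² = 6
∇²f = 16
At (1, -2): 16.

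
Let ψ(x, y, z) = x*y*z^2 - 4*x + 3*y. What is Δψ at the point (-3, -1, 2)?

6

∂²ψ/∂x² = 0
∂²ψ/∂y² = 0
∂²ψ/∂z² = 2*x*y
∇²ψ = 2*x*y
At (-3, -1, 2): 6.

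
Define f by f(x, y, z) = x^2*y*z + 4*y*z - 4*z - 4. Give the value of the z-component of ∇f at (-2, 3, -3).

(∇f)_3 = ∂f/∂z = x^2*y + 4*y - 4
At (-2, 3, -3): 20.

20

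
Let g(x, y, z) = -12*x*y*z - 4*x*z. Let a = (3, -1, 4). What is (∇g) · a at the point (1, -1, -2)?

∂g/∂x = -12*y*z - 4*z
∂g/∂y = -12*x*z
∂g/∂z = -12*x*y - 4*x
∇g at (1, -1, -2) = (-16, 24, 8)
∇g · a = (-16)(3) + (24)(-1) + (8)(4) = -40

-40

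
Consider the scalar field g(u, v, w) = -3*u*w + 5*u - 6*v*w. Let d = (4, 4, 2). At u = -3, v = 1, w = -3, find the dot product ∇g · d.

134

∂g/∂u = -3*w + 5
∂g/∂v = -6*w
∂g/∂w = -3*u - 6*v
∇g at (-3, 1, -3) = (14, 18, 3)
∇g · d = (14)(4) + (18)(4) + (3)(2) = 134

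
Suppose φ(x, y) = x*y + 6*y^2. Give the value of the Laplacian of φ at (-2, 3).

12

∂²φ/∂x² = 0
∂²φ/∂y² = 12
∇²φ = 12
At (-2, 3): 12.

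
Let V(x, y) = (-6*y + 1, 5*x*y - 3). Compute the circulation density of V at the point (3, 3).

∂V₂/∂x = 5*y
∂V₁/∂y = -6
Scalar curl = 5*y + 6
At (3, 3): 21.

21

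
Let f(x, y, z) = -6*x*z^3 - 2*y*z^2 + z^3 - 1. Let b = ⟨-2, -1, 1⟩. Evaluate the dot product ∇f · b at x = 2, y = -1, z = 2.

-20

∂f/∂x = -6*z^3
∂f/∂y = -2*z^2
∂f/∂z = -18*x*z^2 - 4*y*z + 3*z^2
∇f at (2, -1, 2) = (-48, -8, -124)
∇f · b = (-48)(-2) + (-8)(-1) + (-124)(1) = -20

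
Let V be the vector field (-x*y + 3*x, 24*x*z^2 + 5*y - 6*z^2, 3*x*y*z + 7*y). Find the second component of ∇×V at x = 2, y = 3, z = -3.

27

(∇×V)_2 = ∂V₁/∂z − ∂V₃/∂x
= 0 − (3*y*z)
= -3*y*z
At (2, 3, -3): 27.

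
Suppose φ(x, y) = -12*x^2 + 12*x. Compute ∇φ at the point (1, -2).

∂φ/∂x = -24*x + 12
∂φ/∂y = 0
∇φ = (-24*x + 12, 0)
At (1, -2): (-12, 0).

(-12, 0)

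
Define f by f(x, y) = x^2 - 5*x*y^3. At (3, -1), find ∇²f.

92

∂²f/∂x² = 2
∂²f/∂y² = -30*x*y
∇²f = -30*x*y + 2
At (3, -1): 92.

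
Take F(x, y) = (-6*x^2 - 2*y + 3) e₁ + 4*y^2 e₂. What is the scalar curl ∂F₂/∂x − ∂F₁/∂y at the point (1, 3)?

2

∂F₂/∂x = 0
∂F₁/∂y = -2
Scalar curl = 2
At (1, 3): 2.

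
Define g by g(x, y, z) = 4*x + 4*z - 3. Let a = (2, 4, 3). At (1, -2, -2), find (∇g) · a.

20

∂g/∂x = 4
∂g/∂y = 0
∂g/∂z = 4
∇g at (1, -2, -2) = (4, 0, 4)
∇g · a = (4)(2) + (0)(4) + (4)(3) = 20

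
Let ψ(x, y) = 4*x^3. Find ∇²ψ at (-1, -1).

-24

∂²ψ/∂x² = 24*x
∂²ψ/∂y² = 0
∇²ψ = 24*x
At (-1, -1): -24.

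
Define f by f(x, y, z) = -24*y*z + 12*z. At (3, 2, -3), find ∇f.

(0, 72, -36)

∂f/∂x = 0
∂f/∂y = -24*z
∂f/∂z = -24*y + 12
∇f = (0, -24*z, -24*y + 12)
At (3, 2, -3): (0, 72, -36).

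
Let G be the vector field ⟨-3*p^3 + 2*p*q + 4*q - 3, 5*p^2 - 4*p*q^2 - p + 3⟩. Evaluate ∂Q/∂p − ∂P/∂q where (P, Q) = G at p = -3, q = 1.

-33

∂G₂/∂p = 10*p - 4*q^2 - 1
∂G₁/∂q = 2*p + 4
Scalar curl = 8*p - 4*q^2 - 5
At (-3, 1): -33.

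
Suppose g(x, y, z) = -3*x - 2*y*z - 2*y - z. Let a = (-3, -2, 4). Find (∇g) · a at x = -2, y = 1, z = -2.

∂g/∂x = -3
∂g/∂y = -2*z - 2
∂g/∂z = -2*y - 1
∇g at (-2, 1, -2) = (-3, 2, -3)
∇g · a = (-3)(-3) + (2)(-2) + (-3)(4) = -7

-7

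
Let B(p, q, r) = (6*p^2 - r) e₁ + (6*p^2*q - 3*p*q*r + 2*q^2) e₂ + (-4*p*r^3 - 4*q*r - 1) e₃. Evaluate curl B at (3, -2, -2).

(-10, -33, -84)

(∇×B)₁ = ∂B₃/∂q − ∂B₂/∂r = 3*p*q - 4*r
(∇×B)₂ = ∂B₁/∂r − ∂B₃/∂p = 4*r^3 - 1
(∇×B)₃ = ∂B₂/∂p − ∂B₁/∂q = 12*p*q - 3*q*r
∇×B = (3*p*q - 4*r, 4*r^3 - 1, 12*p*q - 3*q*r)
At (3, -2, -2): (-10, -33, -84).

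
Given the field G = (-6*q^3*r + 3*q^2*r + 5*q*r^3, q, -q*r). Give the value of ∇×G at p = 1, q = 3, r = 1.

(∇×G)₁ = ∂G₃/∂q − ∂G₂/∂r = -r
(∇×G)₂ = ∂G₁/∂r − ∂G₃/∂p = -6*q^3 + 3*q^2 + 15*q*r^2
(∇×G)₃ = ∂G₂/∂p − ∂G₁/∂q = 18*q^2*r - 6*q*r - 5*r^3
∇×G = (-r, -6*q^3 + 3*q^2 + 15*q*r^2, 18*q^2*r - 6*q*r - 5*r^3)
At (1, 3, 1): (-1, -90, 139).

(-1, -90, 139)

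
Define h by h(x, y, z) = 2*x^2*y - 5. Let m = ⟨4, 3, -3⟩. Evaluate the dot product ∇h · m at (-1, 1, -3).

∂h/∂x = 4*x*y
∂h/∂y = 2*x^2
∂h/∂z = 0
∇h at (-1, 1, -3) = (-4, 2, 0)
∇h · m = (-4)(4) + (2)(3) + (0)(-3) = -10

-10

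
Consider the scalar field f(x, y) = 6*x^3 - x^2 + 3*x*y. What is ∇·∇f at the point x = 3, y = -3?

∂²f/∂x² = 2*(18*x - 1)
∂²f/∂y² = 0
∇²f = 36*x - 2
At (3, -3): 106.

106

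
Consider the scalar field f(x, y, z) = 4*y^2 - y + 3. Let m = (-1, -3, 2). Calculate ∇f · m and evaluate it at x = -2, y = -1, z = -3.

∂f/∂x = 0
∂f/∂y = 8*y - 1
∂f/∂z = 0
∇f at (-2, -1, -3) = (0, -9, 0)
∇f · m = (0)(-1) + (-9)(-3) + (0)(2) = 27

27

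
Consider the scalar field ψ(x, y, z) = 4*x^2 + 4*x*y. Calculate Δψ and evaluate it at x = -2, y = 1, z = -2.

8

∂²ψ/∂x² = 8
∂²ψ/∂y² = 0
∂²ψ/∂z² = 0
∇²ψ = 8
At (-2, 1, -2): 8.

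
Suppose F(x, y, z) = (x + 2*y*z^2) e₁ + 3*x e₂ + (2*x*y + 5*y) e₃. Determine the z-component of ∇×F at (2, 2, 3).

(∇×F)_3 = ∂F₂/∂x − ∂F₁/∂y
= 3 − (2*z^2)
= -2*z^2 + 3
At (2, 2, 3): -15.

-15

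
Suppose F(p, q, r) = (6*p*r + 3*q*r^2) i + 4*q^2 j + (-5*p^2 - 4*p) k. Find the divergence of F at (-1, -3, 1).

-18

∂F₁/∂p = 6*r
∂F₂/∂q = 8*q
∂F₃/∂r = 0
∇·F = 8*q + 6*r
At (-1, -3, 1): -18.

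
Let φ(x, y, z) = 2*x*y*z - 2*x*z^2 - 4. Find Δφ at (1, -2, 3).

-4

∂²φ/∂x² = 0
∂²φ/∂y² = 0
∂²φ/∂z² = -4*x
∇²φ = -4*x
At (1, -2, 3): -4.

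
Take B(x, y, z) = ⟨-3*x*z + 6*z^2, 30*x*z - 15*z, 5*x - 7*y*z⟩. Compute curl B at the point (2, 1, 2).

(∇×B)₁ = ∂B₃/∂y − ∂B₂/∂z = -30*x - 7*z + 15
(∇×B)₂ = ∂B₁/∂z − ∂B₃/∂x = -3*x + 12*z - 5
(∇×B)₃ = ∂B₂/∂x − ∂B₁/∂y = 30*z
∇×B = (-30*x - 7*z + 15, -3*x + 12*z - 5, 30*z)
At (2, 1, 2): (-59, 13, 60).

(-59, 13, 60)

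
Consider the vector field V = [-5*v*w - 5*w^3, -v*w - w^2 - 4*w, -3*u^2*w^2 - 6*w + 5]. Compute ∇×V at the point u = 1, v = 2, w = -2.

(2, -46, -10)

(∇×V)₁ = ∂V₃/∂v − ∂V₂/∂w = v + 2*w + 4
(∇×V)₂ = ∂V₁/∂w − ∂V₃/∂u = 6*u*w^2 - 5*v - 15*w^2
(∇×V)₃ = ∂V₂/∂u − ∂V₁/∂v = 5*w
∇×V = (v + 2*w + 4, 6*u*w^2 - 5*v - 15*w^2, 5*w)
At (1, 2, -2): (2, -46, -10).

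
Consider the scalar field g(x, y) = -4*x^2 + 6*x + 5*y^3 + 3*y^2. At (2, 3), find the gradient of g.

(-10, 153)

∂g/∂x = -8*x + 6
∂g/∂y = 15*y^2 + 6*y
∇g = (-8*x + 6, 15*y^2 + 6*y)
At (2, 3): (-10, 153).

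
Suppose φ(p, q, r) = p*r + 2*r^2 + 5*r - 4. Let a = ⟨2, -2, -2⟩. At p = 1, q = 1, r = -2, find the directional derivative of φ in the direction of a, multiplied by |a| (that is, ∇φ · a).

∂φ/∂p = r
∂φ/∂q = 0
∂φ/∂r = p + 4*r + 5
∇φ at (1, 1, -2) = (-2, 0, -2)
∇φ · a = (-2)(2) + (0)(-2) + (-2)(-2) = 0

0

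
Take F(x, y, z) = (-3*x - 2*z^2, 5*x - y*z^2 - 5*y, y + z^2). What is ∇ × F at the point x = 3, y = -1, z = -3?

(7, 12, 5)

(∇×F)₁ = ∂F₃/∂y − ∂F₂/∂z = 2*y*z + 1
(∇×F)₂ = ∂F₁/∂z − ∂F₃/∂x = -4*z
(∇×F)₃ = ∂F₂/∂x − ∂F₁/∂y = 5
∇×F = (2*y*z + 1, -4*z, 5)
At (3, -1, -3): (7, 12, 5).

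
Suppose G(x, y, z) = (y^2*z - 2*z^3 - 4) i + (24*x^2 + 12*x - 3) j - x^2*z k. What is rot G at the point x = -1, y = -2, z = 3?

(∇×G)₁ = ∂G₃/∂y − ∂G₂/∂z = 0
(∇×G)₂ = ∂G₁/∂z − ∂G₃/∂x = 2*x*z + y^2 - 6*z^2
(∇×G)₃ = ∂G₂/∂x − ∂G₁/∂y = 48*x - 2*y*z + 12
∇×G = (0, 2*x*z + y^2 - 6*z^2, 48*x - 2*y*z + 12)
At (-1, -2, 3): (0, -56, -24).

(0, -56, -24)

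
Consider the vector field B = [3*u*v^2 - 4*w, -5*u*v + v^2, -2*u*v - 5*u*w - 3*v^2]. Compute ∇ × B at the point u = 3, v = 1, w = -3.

(-12, -17, -23)

(∇×B)₁ = ∂B₃/∂v − ∂B₂/∂w = -2*u - 6*v
(∇×B)₂ = ∂B₁/∂w − ∂B₃/∂u = 2*v + 5*w - 4
(∇×B)₃ = ∂B₂/∂u − ∂B₁/∂v = -6*u*v - 5*v
∇×B = (-2*u - 6*v, 2*v + 5*w - 4, -6*u*v - 5*v)
At (3, 1, -3): (-12, -17, -23).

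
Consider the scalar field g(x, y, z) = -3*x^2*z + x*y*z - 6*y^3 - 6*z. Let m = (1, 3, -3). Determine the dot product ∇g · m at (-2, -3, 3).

∂g/∂x = -6*x*z + y*z
∂g/∂y = x*z - 18*y^2
∂g/∂z = -3*x^2 + x*y - 6
∇g at (-2, -3, 3) = (27, -168, -12)
∇g · m = (27)(1) + (-168)(3) + (-12)(-3) = -441

-441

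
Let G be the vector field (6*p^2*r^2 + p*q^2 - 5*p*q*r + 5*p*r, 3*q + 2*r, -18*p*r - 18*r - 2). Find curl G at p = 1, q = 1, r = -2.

(-2, -60, -12)

(∇×G)₁ = ∂G₃/∂q − ∂G₂/∂r = -2
(∇×G)₂ = ∂G₁/∂r − ∂G₃/∂p = 12*p^2*r - 5*p*q + 5*p + 18*r
(∇×G)₃ = ∂G₂/∂p − ∂G₁/∂q = -2*p*q + 5*p*r
∇×G = (-2, 12*p^2*r - 5*p*q + 5*p + 18*r, -2*p*q + 5*p*r)
At (1, 1, -2): (-2, -60, -12).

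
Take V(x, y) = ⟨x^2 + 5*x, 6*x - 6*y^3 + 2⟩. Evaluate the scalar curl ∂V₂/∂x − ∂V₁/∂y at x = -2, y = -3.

∂V₂/∂x = 6
∂V₁/∂y = 0
Scalar curl = 6
At (-2, -3): 6.

6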